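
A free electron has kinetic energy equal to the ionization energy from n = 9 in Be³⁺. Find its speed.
9.7231e+05 m/s (or 0.32% of c)

The binding energy at n = 9 for Be³⁺ is:
E_9 = -13.6057 × 4²/9² = -2.6875457 eV
|E_9| = 2.6875457 eV

Convert to Joules:
KE = 2.6875457 eV × (1.602177 × 10⁻¹⁹ J/eV) = 4.305924e-19 J

Using KE = ½mv²:
v = √(2·KE/m_e)
v = √(2 × 4.305924e-19 J / 9.10938 × 10⁻³¹ kg)
v = 9.7231e+05 m/s

This is approximately 0.32% the speed of light.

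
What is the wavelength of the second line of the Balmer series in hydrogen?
486.0081 nm

The lines of a series are numbered from the longest wavelength (smallest ΔE) outward; the second line is the transition from n = n_f + 2 to n_f.
The Balmer series has all transitions ending at n_f = 2.

For H, the second line (β-line) is the jump from n = 4 to n = 2:
E_4 = -13.6057 / 4² = -0.85035625 eV
E_2 = -13.6057 / 2² = -3.40142500 eV
ΔE = E_4 - E_2 = 2.55106875 eV

λ = hc/E = 1239.84 eV·nm / 2.55106875 eV
λ = 486.0081 nm

This is the β-line of the Balmer series in H.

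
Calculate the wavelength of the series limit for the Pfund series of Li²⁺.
253.12920 nm

The series limit corresponds to the transition from n = ∞ to n = 5.
This is the highest energy (shortest wavelength) transition in the Pfund series.

E_∞ = 0 eV
E_5 = -13.6057 × 3² / 5² = -4.898052000 eV

Energy at series limit:
ΔE = E_∞ - E_5 = 0 - (-4.898052000) = 4.898052000 eV
λ = hc/E = 1239.84 eV·nm / 4.898052000 eV = 253.12920 nm

This energy equals the ionization energy from the n = 5 state of Li²⁺.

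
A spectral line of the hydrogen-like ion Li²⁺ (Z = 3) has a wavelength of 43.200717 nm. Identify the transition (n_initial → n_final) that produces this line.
n = 8 → n = 2

First, find the photon energy from the wavelength (hc = 1239.84 eV·nm):
E = hc/λ = 1239.84 eV·nm / 43.200717 nm = 28.699524 eV

The energy levels of Li²⁺ satisfy E_n = -13.6057 × 3² / n² eV, so an emission n_i → n_f releases
ΔE = 13.6057 × 3² × (1/n_f² − 1/n_i²) eV.

Setting ΔE equal to the photon energy:
1/n_f² − 1/n_i² = 28.699524 / (13.6057 × 3²) = 0.23437500

Since 1/n_i² must be positive, we need 1/n_f² > 0.23437500, i.e. n_f ≤ 2. For each allowed n_f, solve n_i = (1/n_f² − 0.23437500)^(−1/2) and check whether it is a whole number:
  n_f = 1: 1/n_i² = 1.00000000 − 0.23437500 = 0.76562500 → n_i = 1.143  (not an integer) ✗
  n_f = 2: 1/n_i² = 0.25000000 − 0.23437500 = 0.01562500 → n_i = 8.000  → integer, n_i = 8 ✓

Only n_f = 2 gives an integer upper level, n_i = 8.

The transition is from n = 8 to n = 2 (emission).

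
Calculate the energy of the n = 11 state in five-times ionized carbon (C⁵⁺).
-4.05 eV

For hydrogen-like ions, the energy levels scale with Z²:
E_n = -13.6057 Z² / n² eV

For C⁵⁺ (Z = 6) at n = 11:
E_11 = -13.6057 × 6² / 11²
E_11 = -13.6057 × 36 / 121
E_11 = -489.8052 / 121
E_11 = -4.05 eV

The energy is 36 times more negative than hydrogen at the same n due to the stronger nuclear charge.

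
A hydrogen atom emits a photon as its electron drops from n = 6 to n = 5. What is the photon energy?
0.166 eV

The energy levels are E_n = -13.6057 eV / n².

Energy at n = 6: E_6 = -13.6057 / 6² = -0.377936 eV
Energy at n = 5: E_5 = -13.6057 / 5² = -0.544228 eV

For emission (electron falling to lower state), the photon energy is:
E_photon = E_6 - E_5 = |-0.377936 - (-0.544228)|
E_photon = 0.166 eV

This energy is carried away by the emitted photon.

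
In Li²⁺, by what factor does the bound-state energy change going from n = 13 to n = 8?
2.640625

Using E_n = -13.6057 Z² / n² eV with Z = 3:

E_8 = -13.6057 × 3² / 8² = -122.4513 / 64 = -1.9133015625 eV
E_13 = -13.6057 × 3² / 13² = -122.4513 / 169 = -0.7245639053 eV

The ratio is:
E_8/E_13 = (-1.9133015625) / (-0.7245639053)
E_8/E_13 = (-122.4513/64) / (-122.4513/169)
E_8/E_13 = 169/64
E_8/E_13 = 2.640625
(Note: the Z² factors cancel in the ratio.)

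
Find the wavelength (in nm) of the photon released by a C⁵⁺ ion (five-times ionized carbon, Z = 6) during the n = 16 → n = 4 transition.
43.2007 nm

First, find the transition energy using E_n = -13.6057 Z² / n² eV:
E_16 = -13.6057 × 6² / 16² = -1.913302 eV
E_4 = -13.6057 × 6² / 4² = -30.612825 eV

Photon energy: |ΔE| = |E_4 - E_16| = 28.699523 eV

Convert to wavelength using E = hc/λ with hc = 1239.84 eV·nm:
λ = hc/E = 1239.84 eV·nm / 28.699523 eV
λ = 43.2007 nm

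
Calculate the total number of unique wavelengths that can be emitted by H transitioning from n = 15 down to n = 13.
3

The electron can occupy levels n = 13, 14, ..., 15 during de-excitation — that is m = 15 - 13 + 1 = 3 distinct levels.

The number of distinct spectral lines equals the number of ways to choose 2 of these m levels (each pair gives one possible emission transition):

Number of lines = m(m-1)/2 = 3×2/2 = 3

These correspond to all possible transitions between the 3 levels:
15 → 14, 15 → 13, 14 → 13

Each transition produces a photon with a unique energy (and thus wavelength). This count does not depend on Z.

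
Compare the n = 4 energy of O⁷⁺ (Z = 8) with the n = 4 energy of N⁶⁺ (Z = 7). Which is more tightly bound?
O⁷⁺ at n = 4 (E = -54.42 eV)

Using E_n = -13.6057 Z² / n² eV:

O⁷⁺ (Z = 8) at n = 4:
E = -13.6057 × 8² / 4² = -13.6057 × 64 / 16 = -54.42280 eV

N⁶⁺ (Z = 7) at n = 4:
E = -13.6057 × 7² / 4² = -13.6057 × 49 / 16 = -41.66746 eV

Since -54.42280 eV < -41.66746 eV,
O⁷⁺ at n = 4 is more tightly bound (requires more energy to ionize).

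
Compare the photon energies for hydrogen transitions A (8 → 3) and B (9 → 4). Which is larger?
8 → 3

Calculate the energy for each transition:

Transition 8 → 3:
ΔE₁ = |E_3 - E_8| = |-13.6057/3² - (-13.6057/8²)|
ΔE₁ = |-1.511744444444 - (-0.212589062500)| = 1.299155382 eV

Transition 9 → 4:
ΔE₂ = |E_4 - E_9| = |-13.6057/4² - (-13.6057/9²)|
ΔE₂ = |-0.850356250000 - (-0.167971604938)| = 0.682384645 eV

Since 1.299155382 eV > 0.682384645 eV, the transition 8 → 3 emits the more energetic photon.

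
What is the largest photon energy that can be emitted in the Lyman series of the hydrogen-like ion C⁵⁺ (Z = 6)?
489.8052 eV

The series limit corresponds to the transition from n = ∞ to n = 1.
This is the highest energy (shortest wavelength) transition in the Lyman series.

E_∞ = 0 eV
E_1 = -13.6057 × 6² / 1² = -489.8052 eV

Energy at series limit:
ΔE = E_∞ - E_1 = 0 - (-489.8052) = 489.8052 eV

This energy equals the ionization energy from the n = 1 state of C⁵⁺.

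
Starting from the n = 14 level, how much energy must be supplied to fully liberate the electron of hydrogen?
0.0694 eV

The ionization energy is the energy needed to remove the electron completely (n → ∞).

For hydrogen, E_n = -13.6057 eV / n².

At n = 14: E_14 = -13.6057 / 14² = -0.0694168 eV
At n = ∞: E_∞ = 0 eV

Ionization energy = E_∞ - E_14 = 0 - (-0.0694168) = 0.0694168 eV
Ionization energy ≈ 0.0694 eV

This is also called the binding energy of the electron in state n = 14.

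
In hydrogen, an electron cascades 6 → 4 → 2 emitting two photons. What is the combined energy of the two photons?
3.0235 eV

The energy levels of hydrogen are E_n = -13.6057 / n² eV.

First transition (6 → 4):
ΔE₁ = |E_4 - E_6|
ΔE₁ = |-0.8503562500 - (-0.3779361111)| = 0.4724201 eV

Second transition (4 → 2):
ΔE₂ = |E_2 - E_4|
ΔE₂ = |-3.4014250000 - (-0.8503562500)| = 2.5510688 eV

Total energy released:
E_total = ΔE₁ + ΔE₂ = 0.4724201 + 2.5510688 = 3.0235 eV

Note: This equals the direct transition 6 → 2: 3.0235 eV ✓
Energy is conserved regardless of the path taken.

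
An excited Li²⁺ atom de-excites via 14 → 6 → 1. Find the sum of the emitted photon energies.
121.827 eV

The energy levels of Li²⁺ are E_n = -13.6057 × 3² / n² eV.

First transition (14 → 6):
ΔE₁ = |E_6 - E_14|
ΔE₁ = |-3.401425000 - (-0.624751531)| = 2.776673 eV

Second transition (6 → 1):
ΔE₂ = |E_1 - E_6|
ΔE₂ = |-122.451300000 - (-3.401425000)| = 119.049875 eV

Total energy released:
E_total = ΔE₁ + ΔE₂ = 2.776673 + 119.049875 = 121.827 eV

Note: This equals the direct transition 14 → 1: 121.827 eV ✓
Energy is conserved regardless of the path taken.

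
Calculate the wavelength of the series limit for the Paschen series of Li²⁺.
91.126513 nm

The series limit corresponds to the transition from n = ∞ to n = 3.
This is the highest energy (shortest wavelength) transition in the Paschen series.

E_∞ = 0 eV
E_3 = -13.6057 × 3² / 3² = -13.60570000 eV

Energy at series limit:
ΔE = E_∞ - E_3 = 0 - (-13.60570000) = 13.60570000 eV
λ = hc/E = 1239.84 eV·nm / 13.60570000 eV = 91.126513 nm

This energy equals the ionization energy from the n = 3 state of Li²⁺.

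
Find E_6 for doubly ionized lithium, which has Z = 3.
-3.4014 eV

For hydrogen-like ions, the energy levels scale with Z²:
E_n = -13.6057 Z² / n² eV

For Li²⁺ (Z = 3) at n = 6:
E_6 = -13.6057 × 3² / 6²
E_6 = -13.6057 × 9 / 36
E_6 = -122.4513 / 36
E_6 = -3.4014 eV

The energy is 9 times more negative than hydrogen at the same n due to the stronger nuclear charge.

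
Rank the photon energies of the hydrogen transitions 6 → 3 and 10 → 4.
6 → 3

Calculate the energy for each transition:

Transition 6 → 3:
ΔE₁ = |E_3 - E_6| = |-13.6057/3² - (-13.6057/6²)|
ΔE₁ = |-1.51174444 - (-0.37793611)| = 1.13381 eV

Transition 10 → 4:
ΔE₂ = |E_4 - E_10| = |-13.6057/4² - (-13.6057/10²)|
ΔE₂ = |-0.85035625 - (-0.13605700)| = 0.71430 eV

Since 1.13381 eV > 0.71430 eV, the transition 6 → 3 emits the more energetic photon.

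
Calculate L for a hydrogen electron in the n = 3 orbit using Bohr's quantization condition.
3.1637e-34 J·s (or 3ℏ)

In the Bohr model, angular momentum is quantized:
L = nℏ

where ℏ = h/(2π) = 1.054572e-34 J·s

For n = 3:
L = 3 × 1.054572e-34 J·s
L = 3.1637e-34 J·s

This can also be written as L = 3ℏ.
The angular momentum is an integer multiple of the reduced Planck constant.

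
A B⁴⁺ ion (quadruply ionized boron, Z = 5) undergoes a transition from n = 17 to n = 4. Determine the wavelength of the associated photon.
61.74 nm

First, find the transition energy using E_n = -13.6057 Z² / n² eV:
E_17 = -13.6057 × 5² / 17² = -1.1770 eV
E_4 = -13.6057 × 5² / 4² = -21.2589 eV

Photon energy: |ΔE| = |E_4 - E_17| = 20.0819 eV

Convert to wavelength using E = hc/λ with hc = 1239.84 eV·nm:
λ = hc/E = 1239.84 eV·nm / 20.0819 eV
λ = 61.74 nm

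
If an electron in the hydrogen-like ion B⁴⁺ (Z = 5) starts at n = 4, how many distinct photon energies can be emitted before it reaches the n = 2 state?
3

The electron can occupy levels n = 2, 3, ..., 4 during de-excitation — that is m = 4 - 2 + 1 = 3 distinct levels.

The number of distinct spectral lines equals the number of ways to choose 2 of these m levels (each pair gives one possible emission transition):

Number of lines = m(m-1)/2 = 3×2/2 = 3

These correspond to all possible transitions between the 3 levels:
4 → 3, 4 → 2, 3 → 2

Each transition produces a photon with a unique energy (and thus wavelength). This count does not depend on Z.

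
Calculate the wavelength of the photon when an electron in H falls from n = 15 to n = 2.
371.103 nm

First, find the transition energy using E_n = -13.6057 / n² eV:
E_15 = -13.6057 / 15² = -0.0604698 eV
E_2 = -13.6057 / 2² = -3.4014250 eV

Photon energy: |ΔE| = |E_2 - E_15| = 3.3409552 eV

Convert to wavelength using E = hc/λ with hc = 1239.84 eV·nm:
λ = hc/E = 1239.84 eV·nm / 3.3409552 eV
λ = 371.103 nm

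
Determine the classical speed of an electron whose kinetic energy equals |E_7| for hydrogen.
3.13e+05 m/s (or 0.104248% of c)

The binding energy at n = 7 for hydrogen is:
E_7 = -13.6057/7² = -0.27766735 eV
|E_7| = 0.27766735 eV

Convert to Joules:
KE = 0.27766735 eV × (1.602177 × 10⁻¹⁹ J/eV) = 4.4487e-20 J

Using KE = ½mv²:
v = √(2·KE/m_e)
v = √(2 × 4.4487e-20 J / 9.10938 × 10⁻³¹ kg)
v = 3.13e+05 m/s

This is approximately 0.104248% the speed of light.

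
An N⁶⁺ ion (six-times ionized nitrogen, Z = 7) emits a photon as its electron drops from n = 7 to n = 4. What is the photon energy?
28.06176 eV

The energy levels are E_n = -13.6057 Z² eV / n².

Energy at n = 7: E_7 = -13.6057 × 7² / 7² = -13.60570000 eV
Energy at n = 4: E_4 = -13.6057 × 7² / 4² = -41.66745625 eV

For emission (electron falling to lower state), the photon energy is:
E_photon = E_7 - E_4 = |-13.60570000 - (-41.66745625)|
E_photon = 28.06176 eV

This energy is carried away by the emitted photon.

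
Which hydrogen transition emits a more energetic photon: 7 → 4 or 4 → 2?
4 → 2

Calculate the energy for each transition:

Transition 7 → 4:
ΔE₁ = |E_4 - E_7| = |-13.6057/4² - (-13.6057/7²)|
ΔE₁ = |-0.85035625 - (-0.27766735)| = 0.57269 eV

Transition 4 → 2:
ΔE₂ = |E_2 - E_4| = |-13.6057/2² - (-13.6057/4²)|
ΔE₂ = |-3.40142500 - (-0.85035625)| = 2.55107 eV

Since 2.55107 eV > 0.57269 eV, the transition 4 → 2 emits the more energetic photon.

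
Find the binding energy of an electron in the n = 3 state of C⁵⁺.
54.423 eV

The ionization energy is the energy needed to remove the electron completely (n → ∞).

For a hydrogen-like ion with Z = 6, E_n = -13.6057 Z² / n² eV.

At n = 3: E_3 = -13.6057 × 6² / 3² = -54.422800 eV
At n = ∞: E_∞ = 0 eV

Ionization energy = E_∞ - E_3 = 0 - (-54.422800) = 54.422800 eV
Ionization energy ≈ 54.423 eV

This is also called the binding energy of the electron in state n = 3.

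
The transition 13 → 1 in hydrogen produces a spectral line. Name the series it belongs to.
Lyman series

The spectral series in hydrogen are named based on the final (lower) energy level:
- Lyman series: n_final = 1 (ultraviolet)
- Balmer series: n_final = 2 (visible/near-UV)
- Paschen series: n_final = 3 (infrared)
- Brackett series: n_final = 4 (infrared)
- Pfund series: n_final = 5 (far infrared)

Since this transition ends at n = 1, it belongs to the Lyman series.

For reference, this 13 → 1 line has photon energy
ΔE = 13.6057 eV × (1/1² - 1/13²) = 13.525193 eV,
corresponding to wavelength λ = hc/ΔE = 1239.84 eV·nm / 13.525193 eV = 91.6689 nm in the ultraviolet region.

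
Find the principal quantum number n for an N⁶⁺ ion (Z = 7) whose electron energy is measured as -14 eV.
n = 7

The exact energy levels follow E_n = -13.6057 Z² / n² eV with Z = 7.

The measured value (-14 eV) is reported to only 2 significant figures, so we must test candidate n values and see which one matches to that precision.

Candidate energies:
  n = 5:  E = -13.6057 × 7² / 5² = -26.66717 eV
  n = 6:  E = -13.6057 × 7² / 6² = -18.51887 eV
  n = 7:  E = -13.6057 × 7² / 7² = -13.60570 eV  ← matches
  n = 8:  E = -13.6057 × 7² / 8² = -10.41686 eV
  n = 9:  E = -13.6057 × 7² / 9² = -8.23061 eV

Checking against the measurement of -14 eV (2 sig figs), only n = 7 agrees:
E_7 = -13.60570 eV, which rounds to -14 eV ✓

Therefore n = 7.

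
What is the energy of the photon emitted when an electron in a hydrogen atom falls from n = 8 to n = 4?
0.6378 eV

The energy levels are E_n = -13.6057 eV / n².

Energy at n = 8: E_8 = -13.6057 / 8² = -0.2125891 eV
Energy at n = 4: E_4 = -13.6057 / 4² = -0.8503563 eV

For emission (electron falling to lower state), the photon energy is:
E_photon = E_8 - E_4 = |-0.2125891 - (-0.8503563)|
E_photon = 0.6378 eV

This energy is carried away by the emitted photon.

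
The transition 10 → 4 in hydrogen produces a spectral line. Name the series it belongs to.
Brackett series

The spectral series in hydrogen are named based on the final (lower) energy level:
- Lyman series: n_final = 1 (ultraviolet)
- Balmer series: n_final = 2 (visible/near-UV)
- Paschen series: n_final = 3 (infrared)
- Brackett series: n_final = 4 (infrared)
- Pfund series: n_final = 5 (far infrared)

Since this transition ends at n = 4, it belongs to the Brackett series.

For reference, this 10 → 4 line has photon energy
ΔE = 13.6057 eV × (1/4² - 1/10²) = 0.7142992500 eV,
corresponding to wavelength λ = hc/ΔE = 1239.84 eV·nm / 0.7142992500 eV = 1735.7431 nm in the infrared region.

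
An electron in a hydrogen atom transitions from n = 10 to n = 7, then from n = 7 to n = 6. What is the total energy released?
0.2419 eV

The energy levels of hydrogen are E_n = -13.6057 / n² eV.

First transition (10 → 7):
ΔE₁ = |E_7 - E_10|
ΔE₁ = |-0.2776673469 - (-0.1360570000)| = 0.1416103 eV

Second transition (7 → 6):
ΔE₂ = |E_6 - E_7|
ΔE₂ = |-0.3779361111 - (-0.2776673469)| = 0.1002688 eV

Total energy released:
E_total = ΔE₁ + ΔE₂ = 0.1416103 + 0.1002688 = 0.2419 eV

Note: This equals the direct transition 10 → 6: 0.2419 eV ✓
Energy is conserved regardless of the path taken.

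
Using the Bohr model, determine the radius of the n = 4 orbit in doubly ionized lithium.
0.28223 nm (or 2.82228 Å)

The Bohr radius formula is:
r_n = n² a₀ / Z

where a₀ = 0.05291772 nm is the Bohr radius.

For Li²⁺ (Z = 3) at n = 4:
r_4 = 4² × 0.05291772 nm / 3
r_4 = 16 × 0.05291772 nm / 3
r_4 = 0.846684 nm / 3
r_4 = 0.28223 nm

The electron orbits at approximately 0.28223 nm from the nucleus.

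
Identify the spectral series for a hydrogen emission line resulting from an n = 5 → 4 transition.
Brackett series

The spectral series in hydrogen are named based on the final (lower) energy level:
- Lyman series: n_final = 1 (ultraviolet)
- Balmer series: n_final = 2 (visible/near-UV)
- Paschen series: n_final = 3 (infrared)
- Brackett series: n_final = 4 (infrared)
- Pfund series: n_final = 5 (far infrared)

Since this transition ends at n = 4, it belongs to the Brackett series.

For reference, this 5 → 4 line has photon energy
ΔE = 13.6057 eV × (1/4² - 1/5²) = 0.30612825000 eV,
corresponding to wavelength λ = hc/ΔE = 1239.84 eV·nm / 0.30612825000 eV = 4050.06725 nm in the infrared region.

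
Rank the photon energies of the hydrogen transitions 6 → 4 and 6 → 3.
6 → 3

Calculate the energy for each transition:

Transition 6 → 4:
ΔE₁ = |E_4 - E_6| = |-13.6057/4² - (-13.6057/6²)|
ΔE₁ = |-0.850356250000 - (-0.377936111111)| = 0.472420139 eV

Transition 6 → 3:
ΔE₂ = |E_3 - E_6| = |-13.6057/3² - (-13.6057/6²)|
ΔE₂ = |-1.511744444444 - (-0.377936111111)| = 1.133808333 eV

Since 1.133808333 eV > 0.472420139 eV, the transition 6 → 3 emits the more energetic photon.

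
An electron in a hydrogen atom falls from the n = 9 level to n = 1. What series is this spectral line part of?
Lyman series

The spectral series in hydrogen are named based on the final (lower) energy level:
- Lyman series: n_final = 1 (ultraviolet)
- Balmer series: n_final = 2 (visible/near-UV)
- Paschen series: n_final = 3 (infrared)
- Brackett series: n_final = 4 (infrared)
- Pfund series: n_final = 5 (far infrared)

Since this transition ends at n = 1, it belongs to the Lyman series.

For reference, this 9 → 1 line has photon energy
ΔE = 13.6057 eV × (1/1² - 1/9²) = 13.43773 eV,
corresponding to wavelength λ = hc/ΔE = 1239.84 eV·nm / 13.43773 eV = 92.266 nm in the ultraviolet region.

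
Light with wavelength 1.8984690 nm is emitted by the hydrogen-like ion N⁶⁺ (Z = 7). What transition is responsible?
n = 7 → n = 1

First, find the photon energy from the wavelength (hc = 1239.84 eV·nm):
E = hc/λ = 1239.84 eV·nm / 1.8984690 nm = 653.07361 eV

The energy levels of N⁶⁺ satisfy E_n = -13.6057 × 7² / n² eV, so an emission n_i → n_f releases
ΔE = 13.6057 × 7² × (1/n_f² − 1/n_i²) eV.

Setting ΔE equal to the photon energy:
1/n_f² − 1/n_i² = 653.07361 / (13.6057 × 7²) = 0.97959185

Since 1/n_i² must be positive, we need 1/n_f² > 0.97959185, i.e. n_f ≤ 1. For each allowed n_f, solve n_i = (1/n_f² − 0.97959185)^(−1/2) and check whether it is a whole number:
  n_f = 1: 1/n_i² = 1.00000000 − 0.97959185 = 0.02040815 → n_i = 7.000  → integer, n_i = 7 ✓

Only n_f = 1 gives an integer upper level, n_i = 7.

The transition is from n = 7 to n = 1 (emission).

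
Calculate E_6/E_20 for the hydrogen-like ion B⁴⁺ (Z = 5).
11.111111

Using E_n = -13.6057 Z² / n² eV with Z = 5:

E_6 = -13.6057 × 5² / 6² = -340.1425 / 36 = -9.448402777778 eV
E_20 = -13.6057 × 5² / 20² = -340.1425 / 400 = -0.850356250000 eV

The ratio is:
E_6/E_20 = (-9.448402777778) / (-0.850356250000)
E_6/E_20 = (-340.1425/36) / (-340.1425/400)
E_6/E_20 = 400/36
E_6/E_20 = 11.111111
(Note: the Z² factors cancel in the ratio.)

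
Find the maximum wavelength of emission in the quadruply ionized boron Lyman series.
4.86 nm

The longest wavelength corresponds to the smallest energy transition in the series.
The Lyman series has all transitions ending at n_f = 1.

For B⁴⁺ (Z = 5), the first line (α-line) is the jump from n = 2 to n = 1:
E_2 = -13.6057 × 5² / 2² = -85.0356 eV
E_1 = -13.6057 × 5² / 1² = -340.1425 eV
ΔE = E_2 - E_1 = 255.1069 eV

λ = hc/E = 1239.84 eV·nm / 255.1069 eV
λ = 4.86 nm

This is the α-line of the Lyman series in B⁴⁺.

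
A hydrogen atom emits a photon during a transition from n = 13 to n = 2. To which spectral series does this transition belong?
Balmer series

The spectral series in hydrogen are named based on the final (lower) energy level:
- Lyman series: n_final = 1 (ultraviolet)
- Balmer series: n_final = 2 (visible/near-UV)
- Paschen series: n_final = 3 (infrared)
- Brackett series: n_final = 4 (infrared)
- Pfund series: n_final = 5 (far infrared)

Since this transition ends at n = 2, it belongs to the Balmer series.

For reference, this 13 → 2 line has photon energy
ΔE = 13.6057 eV × (1/2² - 1/13²) = 3.320918 eV,
corresponding to wavelength λ = hc/ΔE = 1239.84 eV·nm / 3.320918 eV = 373.34 nm in the visible/near-UV region.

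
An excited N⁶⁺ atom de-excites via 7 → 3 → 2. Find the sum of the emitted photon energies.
153.06 eV

The energy levels of N⁶⁺ are E_n = -13.6057 × 7² / n² eV.

First transition (7 → 3):
ΔE₁ = |E_3 - E_7|
ΔE₁ = |-74.07547778 - (-13.60570000)| = 60.46978 eV

Second transition (3 → 2):
ΔE₂ = |E_2 - E_3|
ΔE₂ = |-166.66982500 - (-74.07547778)| = 92.59435 eV

Total energy released:
E_total = ΔE₁ + ΔE₂ = 60.46978 + 92.59435 = 153.06 eV

Note: This equals the direct transition 7 → 2: 153.06 eV ✓
Energy is conserved regardless of the path taken.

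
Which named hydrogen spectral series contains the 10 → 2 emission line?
Balmer series

The spectral series in hydrogen are named based on the final (lower) energy level:
- Lyman series: n_final = 1 (ultraviolet)
- Balmer series: n_final = 2 (visible/near-UV)
- Paschen series: n_final = 3 (infrared)
- Brackett series: n_final = 4 (infrared)
- Pfund series: n_final = 5 (far infrared)

Since this transition ends at n = 2, it belongs to the Balmer series.

For reference, this 10 → 2 line has photon energy
ΔE = 13.6057 eV × (1/2² - 1/10²) = 3.2653680000 eV,
corresponding to wavelength λ = hc/ΔE = 1239.84 eV·nm / 3.2653680000 eV = 379.693805 nm in the visible/near-UV region.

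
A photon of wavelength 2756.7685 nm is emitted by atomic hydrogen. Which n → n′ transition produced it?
n = 12 → n = 5

First, find the photon energy from the wavelength (hc = 1239.84 eV·nm):
E = hc/λ = 1239.84 eV·nm / 2756.7685 nm = 0.44974397 eV

The energy levels of hydrogen satisfy E_n = -13.6057 / n² eV, so an emission n_i → n_f releases
ΔE = 13.6057 × (1/n_f² − 1/n_i²) eV.

Setting ΔE equal to the photon energy:
1/n_f² − 1/n_i² = 0.44974397 / 13.6057 = 0.033055555

Since 1/n_i² must be positive, we need 1/n_f² > 0.033055555, i.e. n_f ≤ 5. For each allowed n_f, solve n_i = (1/n_f² − 0.033055555)^(−1/2) and check whether it is a whole number:
  n_f = 1: 1/n_i² = 1.000000000 − 0.033055555 = 0.966944445 → n_i = 1.017  (not an integer) ✗
  n_f = 2: 1/n_i² = 0.250000000 − 0.033055555 = 0.216944445 → n_i = 2.147  (not an integer) ✗
  n_f = 3: 1/n_i² = 0.111111111 − 0.033055555 = 0.078055556 → n_i = 3.579  (not an integer) ✗
  n_f = 4: 1/n_i² = 0.062500000 − 0.033055555 = 0.029444445 → n_i = 5.828  (not an integer) ✗
  n_f = 5: 1/n_i² = 0.040000000 − 0.033055555 = 0.006944445 → n_i = 12.000  → integer, n_i = 12 ✓

Only n_f = 5 gives an integer upper level, n_i = 12.

The transition is from n = 12 to n = 5 (emission).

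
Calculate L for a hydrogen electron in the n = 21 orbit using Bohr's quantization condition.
2.2146e-33 J·s (or 21ℏ)

In the Bohr model, angular momentum is quantized:
L = nℏ

where ℏ = h/(2π) = 1.054572e-34 J·s

For n = 21:
L = 21 × 1.054572e-34 J·s
L = 2.2146e-33 J·s

This can also be written as L = 21ℏ.
The angular momentum is an integer multiple of the reduced Planck constant.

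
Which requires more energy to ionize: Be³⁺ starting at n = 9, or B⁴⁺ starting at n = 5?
B⁴⁺ at n = 5 (E = -13.606 eV)

Using E_n = -13.6057 Z² / n² eV:

Be³⁺ (Z = 4) at n = 9:
E = -13.6057 × 4² / 9² = -13.6057 × 16 / 81 = -2.687546 eV

B⁴⁺ (Z = 5) at n = 5:
E = -13.6057 × 5² / 5² = -13.6057 × 25 / 25 = -13.605700 eV

Since -13.605700 eV < -2.687546 eV,
B⁴⁺ at n = 5 is more tightly bound (requires more energy to ionize).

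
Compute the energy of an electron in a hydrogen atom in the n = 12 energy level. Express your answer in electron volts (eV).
-0.09 eV

The energy levels of a hydrogen-like atom are given by:
E_n = -13.6057 eV / n²

For n = 12:
E_12 = -13.6057 eV / 12²
E_12 = -13.6057 eV / 144
E_12 = -0.09 eV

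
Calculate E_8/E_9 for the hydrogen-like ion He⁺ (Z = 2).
1.265625

Using E_n = -13.6057 Z² / n² eV with Z = 2:

E_8 = -13.6057 × 2² / 8² = -54.4228 / 64 = -0.850356250000 eV
E_9 = -13.6057 × 2² / 9² = -54.4228 / 81 = -0.671886419753 eV

The ratio is:
E_8/E_9 = (-0.850356250000) / (-0.671886419753)
E_8/E_9 = (-54.4228/64) / (-54.4228/81)
E_8/E_9 = 81/64
E_8/E_9 = 1.265625
(Note: the Z² factors cancel in the ratio.)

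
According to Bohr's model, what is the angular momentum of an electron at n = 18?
1.8982e-33 J·s (or 18ℏ)

In the Bohr model, angular momentum is quantized:
L = nℏ

where ℏ = h/(2π) = 1.054572e-34 J·s

For n = 18:
L = 18 × 1.054572e-34 J·s
L = 1.8982e-33 J·s

This can also be written as L = 18ℏ.
The angular momentum is an integer multiple of the reduced Planck constant.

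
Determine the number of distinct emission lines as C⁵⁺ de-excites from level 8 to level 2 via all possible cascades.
21

The electron can occupy levels n = 2, 3, ..., 8 during de-excitation — that is m = 8 - 2 + 1 = 7 distinct levels.

The number of distinct spectral lines equals the number of ways to choose 2 of these m levels (each pair gives one possible emission transition):

Number of lines = m(m-1)/2 = 7×6/2 = 21

These correspond to all possible transitions between the 7 levels:
8 → 7, 8 → 6, 8 → 5, 8 → 4, 8 → 3, 8 → 2, 7 → 6, 7 → 5...

Each transition produces a photon with a unique energy (and thus wavelength). This count does not depend on Z.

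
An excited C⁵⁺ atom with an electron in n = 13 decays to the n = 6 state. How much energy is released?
10.71 eV

The energy levels are E_n = -13.6057 Z² eV / n².

Energy at n = 13: E_13 = -13.6057 × 6² / 13² = -2.89826 eV
Energy at n = 6: E_6 = -13.6057 × 6² / 6² = -13.60570 eV

For emission (electron falling to lower state), the photon energy is:
E_photon = E_13 - E_6 = |-2.89826 - (-13.60570)|
E_photon = 10.71 eV

This energy is carried away by the emitted photon.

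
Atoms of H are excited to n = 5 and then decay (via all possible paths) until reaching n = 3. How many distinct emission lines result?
3

The electron can occupy levels n = 3, 4, ..., 5 during de-excitation — that is m = 5 - 3 + 1 = 3 distinct levels.

The number of distinct spectral lines equals the number of ways to choose 2 of these m levels (each pair gives one possible emission transition):

Number of lines = m(m-1)/2 = 3×2/2 = 3

These correspond to all possible transitions between the 3 levels:
5 → 4, 5 → 3, 4 → 3

Each transition produces a photon with a unique energy (and thus wavelength). This count does not depend on Z.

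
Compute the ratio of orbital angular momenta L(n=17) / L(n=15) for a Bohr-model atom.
1.1333

In the Bohr model, L_n = nℏ, so the ratio is purely the ratio of quantum numbers:

L_17/L_15 = 17ℏ / 15ℏ = 17/15 = 1.1333

The angular momentum scales linearly with n.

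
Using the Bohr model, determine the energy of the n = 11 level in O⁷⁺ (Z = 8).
-7.1964 eV

For hydrogen-like ions, the energy levels scale with Z²:
E_n = -13.6057 Z² / n² eV

For O⁷⁺ (Z = 8) at n = 11:
E_11 = -13.6057 × 8² / 11²
E_11 = -13.6057 × 64 / 121
E_11 = -870.7648 / 121
E_11 = -7.1964 eV

The energy is 64 times more negative than hydrogen at the same n due to the stronger nuclear charge.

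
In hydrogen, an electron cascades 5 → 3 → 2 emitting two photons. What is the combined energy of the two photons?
2.85720 eV

The energy levels of hydrogen are E_n = -13.6057 / n² eV.

First transition (5 → 3):
ΔE₁ = |E_3 - E_5|
ΔE₁ = |-1.51174444444 - (-0.54422800000)| = 0.96751644 eV

Second transition (3 → 2):
ΔE₂ = |E_2 - E_3|
ΔE₂ = |-3.40142500000 - (-1.51174444444)| = 1.88968056 eV

Total energy released:
E_total = ΔE₁ + ΔE₂ = 0.96751644 + 1.88968056 = 2.85720 eV

Note: This equals the direct transition 5 → 2: 2.85720 eV ✓
Energy is conserved regardless of the path taken.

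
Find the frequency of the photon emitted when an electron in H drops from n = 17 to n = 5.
1.202e+14 Hz

First, find the transition energy:
E_17 = -13.6057 / 17² = -0.0470785 eV
E_5 = -13.6057 / 5² = -0.5442280 eV
|ΔE| = |E_5 - E_17| = 0.4971495 eV

Convert to Joules: E = 0.4971495 eV × (1.602177 × 10⁻¹⁹ J/eV) = 7.96521e-20 J

Using E = hf:
f = E/h = 7.96521e-20 J / (6.62607 × 10⁻³⁴ J·s)
f = 1.202e+14 Hz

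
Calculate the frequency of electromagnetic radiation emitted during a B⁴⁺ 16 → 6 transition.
1.963e+15 Hz

First, find the transition energy:
E_16 = -13.6057 × 5² / 16² = -1.32868164 eV
E_6 = -13.6057 × 5² / 6² = -9.44840278 eV
|ΔE| = |E_6 - E_16| = 8.11972114 eV

Convert to Joules: E = 8.11972114 eV × (1.602177 × 10⁻¹⁹ J/eV) = 1.30092e-18 J

Using E = hf:
f = E/h = 1.30092e-18 J / (6.62607 × 10⁻³⁴ J·s)
f = 1.963e+15 Hz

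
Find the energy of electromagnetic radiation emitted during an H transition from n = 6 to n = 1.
13.2278 eV

The energy levels are E_n = -13.6057 eV / n².

Energy at n = 6: E_6 = -13.6057 / 6² = -0.3779361 eV
Energy at n = 1: E_1 = -13.6057 / 1² = -13.6057000 eV

For emission (electron falling to lower state), the photon energy is:
E_photon = E_6 - E_1 = |-0.3779361 - (-13.6057000)|
E_photon = 13.2278 eV

This energy is carried away by the emitted photon.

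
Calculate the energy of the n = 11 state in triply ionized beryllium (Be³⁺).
-1.799 eV

For hydrogen-like ions, the energy levels scale with Z²:
E_n = -13.6057 Z² / n² eV

For Be³⁺ (Z = 4) at n = 11:
E_11 = -13.6057 × 4² / 11²
E_11 = -13.6057 × 16 / 121
E_11 = -217.6912 / 121
E_11 = -1.799 eV

The energy is 16 times more negative than hydrogen at the same n due to the stronger nuclear charge.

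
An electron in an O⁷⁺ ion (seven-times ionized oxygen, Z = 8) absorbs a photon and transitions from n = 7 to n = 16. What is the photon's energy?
14.37 eV

The energy levels of a hydrogen-like atom are E_n = -13.6057 Z² eV / n².

Energy at n = 7: E_7 = -13.6057 × 8² / 7² = -17.77071 eV
Energy at n = 16: E_16 = -13.6057 × 8² / 16² = -3.40143 eV

The excitation energy is the difference:
ΔE = E_16 - E_7
ΔE = -3.40143 - (-17.77071)
ΔE = 14.37 eV

Since this is positive, energy must be absorbed (photon absorption).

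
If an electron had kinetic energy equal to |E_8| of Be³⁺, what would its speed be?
1.09e+06 m/s (or 0.3649% of c)

The binding energy at n = 8 for Be³⁺ is:
E_8 = -13.6057 × 4²/8² = -3.401425 eV
|E_8| = 3.401425 eV

Convert to Joules:
KE = 3.401425 eV × (1.602177 × 10⁻¹⁹ J/eV) = 5.4497e-19 J

Using KE = ½mv²:
v = √(2·KE/m_e)
v = √(2 × 5.4497e-19 J / 9.10938 × 10⁻³¹ kg)
v = 1.09e+06 m/s

This is approximately 0.3649% the speed of light.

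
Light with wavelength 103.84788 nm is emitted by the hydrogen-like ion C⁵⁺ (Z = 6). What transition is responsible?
n = 8 → n = 5

First, find the photon energy from the wavelength (hc = 1239.84 eV·nm):
E = hc/λ = 1239.84 eV·nm / 103.84788 nm = 11.939002 eV

The energy levels of C⁵⁺ satisfy E_n = -13.6057 × 6² / n² eV, so an emission n_i → n_f releases
ΔE = 13.6057 × 6² × (1/n_f² − 1/n_i²) eV.

Setting ΔE equal to the photon energy:
1/n_f² − 1/n_i² = 11.939002 / (13.6057 × 6²) = 0.024375001

Since 1/n_i² must be positive, we need 1/n_f² > 0.024375001, i.e. n_f ≤ 6. For each allowed n_f, solve n_i = (1/n_f² − 0.024375001)^(−1/2) and check whether it is a whole number:
  n_f = 1: 1/n_i² = 1.000000000 − 0.024375001 = 0.975624999 → n_i = 1.012  (not an integer) ✗
  n_f = 2: 1/n_i² = 0.250000000 − 0.024375001 = 0.225624999 → n_i = 2.105  (not an integer) ✗
  n_f = 3: 1/n_i² = 0.111111111 − 0.024375001 = 0.086736110 → n_i = 3.395  (not an integer) ✗
  n_f = 4: 1/n_i² = 0.062500000 − 0.024375001 = 0.038124999 → n_i = 5.121  (not an integer) ✗
  n_f = 5: 1/n_i² = 0.040000000 − 0.024375001 = 0.015624999 → n_i = 8.000  → integer, n_i = 8 ✓
  n_f = 6: 1/n_i² = 0.027777778 − 0.024375001 = 0.003402777 → n_i = 17.143  (not an integer) ✗

Only n_f = 5 gives an integer upper level, n_i = 8.

The transition is from n = 8 to n = 5 (emission).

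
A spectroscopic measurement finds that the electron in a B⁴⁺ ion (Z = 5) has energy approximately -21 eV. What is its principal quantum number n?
n = 4

The exact energy levels follow E_n = -13.6057 Z² / n² eV with Z = 5.

The measured value (-21 eV) is reported to only 2 significant figures, so we must test candidate n values and see which one matches to that precision.

Candidate energies:
  n = 2:  E = -13.6057 × 5² / 2² = -85.035625 eV
  n = 3:  E = -13.6057 × 5² / 3² = -37.793611 eV
  n = 4:  E = -13.6057 × 5² / 4² = -21.258906 eV  ← matches
  n = 5:  E = -13.6057 × 5² / 5² = -13.605700 eV
  n = 6:  E = -13.6057 × 5² / 6² = -9.448403 eV

Checking against the measurement of -21 eV (2 sig figs), only n = 4 agrees:
E_4 = -21.258906 eV, which rounds to -21 eV ✓

Therefore n = 4.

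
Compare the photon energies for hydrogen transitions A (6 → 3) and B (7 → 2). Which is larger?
7 → 2

Calculate the energy for each transition:

Transition 6 → 3:
ΔE₁ = |E_3 - E_6| = |-13.6057/3² - (-13.6057/6²)|
ΔE₁ = |-1.5117444444 - (-0.3779361111)| = 1.1338083 eV

Transition 7 → 2:
ΔE₂ = |E_2 - E_7| = |-13.6057/2² - (-13.6057/7²)|
ΔE₂ = |-3.4014250000 - (-0.2776673469)| = 3.1237577 eV

Since 3.1237577 eV > 1.1338083 eV, the transition 7 → 2 emits the more energetic photon.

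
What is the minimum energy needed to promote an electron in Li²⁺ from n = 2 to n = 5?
25.71477 eV

The energy levels of a hydrogen-like atom are E_n = -13.6057 Z² eV / n².

Energy at n = 2: E_2 = -13.6057 × 3² / 2² = -30.61282500 eV
Energy at n = 5: E_5 = -13.6057 × 3² / 5² = -4.89805200 eV

The excitation energy is the difference:
ΔE = E_5 - E_2
ΔE = -4.89805200 - (-30.61282500)
ΔE = 25.71477 eV

Since this is positive, energy must be absorbed (photon absorption).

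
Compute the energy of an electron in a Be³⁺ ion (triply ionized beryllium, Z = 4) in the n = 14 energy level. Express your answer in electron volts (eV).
-1.111 eV

The energy levels of a hydrogen-like atom are given by:
E_n = -13.6057 Z² / n² eV  (with Z = 4 for Be³⁺)

For n = 14:
E_14 = -13.6057 × 4² / 14²
E_14 = -13.6057 × 16 / 196
E_14 = -1.111 eV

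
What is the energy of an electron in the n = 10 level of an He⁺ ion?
-0.54 eV

For hydrogen-like ions, the energy levels scale with Z²:
E_n = -13.6057 Z² / n² eV

For He⁺ (Z = 2) at n = 10:
E_10 = -13.6057 × 2² / 10²
E_10 = -13.6057 × 4 / 100
E_10 = -54.4228 / 100
E_10 = -0.54 eV

The energy is 4 times more negative than hydrogen at the same n due to the stronger nuclear charge.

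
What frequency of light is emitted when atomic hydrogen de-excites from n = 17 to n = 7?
5.58e+13 Hz

First, find the transition energy:
E_17 = -13.6057 / 17² = -0.047079 eV
E_7 = -13.6057 / 7² = -0.277667 eV
|ΔE| = |E_7 - E_17| = 0.230588 eV

Convert to Joules: E = 0.230588 eV × (1.602177 × 10⁻¹⁹ J/eV) = 3.6944e-20 J

Using E = hf:
f = E/h = 3.6944e-20 J / (6.62607 × 10⁻³⁴ J·s)
f = 5.58e+13 Hz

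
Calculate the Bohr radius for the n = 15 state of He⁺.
5.9532 nm (or 59.5324 Å)

The Bohr radius formula is:
r_n = n² a₀ / Z

where a₀ = 0.0529177 nm is the Bohr radius.

For He⁺ (Z = 2) at n = 15:
r_15 = 15² × 0.0529177 nm / 2
r_15 = 225 × 0.0529177 nm / 2
r_15 = 11.90648 nm / 2
r_15 = 5.9532 nm

The electron orbits at approximately 5.9532 nm from the nucleus.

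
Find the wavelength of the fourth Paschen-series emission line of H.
1004.66981 nm

The lines of a series are numbered from the longest wavelength (smallest ΔE) outward; the fourth line is the transition from n = n_f + 4 to n_f.
The Paschen series has all transitions ending at n_f = 3.

For H, the fourth line (δ-line) is the jump from n = 7 to n = 3:
E_7 = -13.6057 / 7² = -0.2776673469 eV
E_3 = -13.6057 / 3² = -1.5117444444 eV
ΔE = E_7 - E_3 = 1.2340770975 eV

λ = hc/E = 1239.84 eV·nm / 1.2340770975 eV
λ = 1004.66981 nm

This is the δ-line of the Paschen series in H.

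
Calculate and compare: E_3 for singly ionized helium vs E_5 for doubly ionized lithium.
He⁺ at n = 3 (E = -6.05 eV)

Using E_n = -13.6057 Z² / n² eV:

He⁺ (Z = 2) at n = 3:
E = -13.6057 × 2² / 3² = -13.6057 × 4 / 9 = -6.04698 eV

Li²⁺ (Z = 3) at n = 5:
E = -13.6057 × 3² / 5² = -13.6057 × 9 / 25 = -4.89805 eV

Since -6.04698 eV < -4.89805 eV,
He⁺ at n = 3 is more tightly bound (requires more energy to ionize).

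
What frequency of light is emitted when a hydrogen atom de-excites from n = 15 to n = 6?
7.676e+13 Hz

First, find the transition energy:
E_15 = -13.6057 / 15² = -0.06046978 eV
E_6 = -13.6057 / 6² = -0.37793611 eV
|ΔE| = |E_6 - E_15| = 0.31746633 eV

Convert to Joules: E = 0.31746633 eV × (1.602177 × 10⁻¹⁹ J/eV) = 5.08637e-20 J

Using E = hf:
f = E/h = 5.08637e-20 J / (6.62607 × 10⁻³⁴ J·s)
f = 7.676e+13 Hz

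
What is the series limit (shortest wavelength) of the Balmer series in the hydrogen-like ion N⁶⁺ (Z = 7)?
7.4389 nm

The series limit corresponds to the transition from n = ∞ to n = 2.
This is the highest energy (shortest wavelength) transition in the Balmer series.

E_∞ = 0 eV
E_2 = -13.6057 × 7² / 2² = -166.669825 eV

Energy at series limit:
ΔE = E_∞ - E_2 = 0 - (-166.669825) = 166.669825 eV
λ = hc/E = 1239.84 eV·nm / 166.669825 eV = 7.4389 nm

This energy equals the ionization energy from the n = 2 state of N⁶⁺.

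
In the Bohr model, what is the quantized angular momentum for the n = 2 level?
2.11e-34 J·s (or 2ℏ)

In the Bohr model, angular momentum is quantized:
L = nℏ

where ℏ = h/(2π) = 1.0546e-34 J·s

For n = 2:
L = 2 × 1.0546e-34 J·s
L = 2.11e-34 J·s

This can also be written as L = 2ℏ.
The angular momentum is an integer multiple of the reduced Planck constant.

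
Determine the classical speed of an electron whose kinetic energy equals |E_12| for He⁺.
3.65e+05 m/s (or 0.12% of c)

The binding energy at n = 12 for He⁺ is:
E_12 = -13.6057 × 2²/12² = -0.377936 eV
|E_12| = 0.377936 eV

Convert to Joules:
KE = 0.377936 eV × (1.602177 × 10⁻¹⁹ J/eV) = 6.0552e-20 J

Using KE = ½mv²:
v = √(2·KE/m_e)
v = √(2 × 6.0552e-20 J / 9.10938 × 10⁻³¹ kg)
v = 3.65e+05 m/s

This is approximately 0.12% the speed of light.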